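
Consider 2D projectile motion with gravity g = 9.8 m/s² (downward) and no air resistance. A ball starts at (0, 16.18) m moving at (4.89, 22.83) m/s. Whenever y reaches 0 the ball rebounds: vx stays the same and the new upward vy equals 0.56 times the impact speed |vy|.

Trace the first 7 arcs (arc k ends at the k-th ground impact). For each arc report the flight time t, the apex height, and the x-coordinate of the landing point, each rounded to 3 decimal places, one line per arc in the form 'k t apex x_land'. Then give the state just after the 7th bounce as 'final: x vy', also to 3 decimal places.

Arc 1: start y=16.180, vy=22.830 → t=5.284, apex=42.772, x_land=25.839, impact vy=-28.954
  bounce: vy ← 0.56·28.954 = 16.214
Arc 2: start y=0.000, vy=16.214 → t=3.309, apex=13.413, x_land=42.020, impact vy=-16.214
  bounce: vy ← 0.56·16.214 = 9.080
Arc 3: start y=0.000, vy=9.080 → t=1.853, apex=4.206, x_land=51.082, impact vy=-9.080
  bounce: vy ← 0.56·9.080 = 5.085
Arc 4: start y=0.000, vy=5.085 → t=1.038, apex=1.319, x_land=56.156, impact vy=-5.085
  bounce: vy ← 0.56·5.085 = 2.847
Arc 5: start y=0.000, vy=2.847 → t=0.581, apex=0.414, x_land=58.998, impact vy=-2.847
  bounce: vy ← 0.56·2.847 = 1.595
Arc 6: start y=0.000, vy=1.595 → t=0.325, apex=0.130, x_land=60.589, impact vy=-1.595
  bounce: vy ← 0.56·1.595 = 0.893
Arc 7: start y=0.000, vy=0.893 → t=0.182, apex=0.041, x_land=61.480, impact vy=-0.893
  bounce: vy ← 0.56·0.893 = 0.500

1 5.284 42.772 25.839
2 3.309 13.413 42.020
3 1.853 4.206 51.082
4 1.038 1.319 56.156
5 0.581 0.414 58.998
6 0.325 0.130 60.589
7 0.182 0.041 61.480
final: 61.480 0.500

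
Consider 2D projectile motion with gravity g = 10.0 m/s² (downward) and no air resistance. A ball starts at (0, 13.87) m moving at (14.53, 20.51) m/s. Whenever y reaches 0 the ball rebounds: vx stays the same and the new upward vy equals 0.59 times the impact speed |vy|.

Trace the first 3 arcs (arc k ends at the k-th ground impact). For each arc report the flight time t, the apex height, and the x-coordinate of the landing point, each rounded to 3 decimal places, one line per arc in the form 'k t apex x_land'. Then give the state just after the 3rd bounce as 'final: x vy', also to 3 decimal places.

Arc 1: start y=13.870, vy=20.510 → t=4.693, apex=34.903, x_land=68.190, impact vy=-26.421
  bounce: vy ← 0.59·26.421 = 15.588
Arc 2: start y=0.000, vy=15.588 → t=3.118, apex=12.150, x_land=113.490, impact vy=-15.588
  bounce: vy ← 0.59·15.588 = 9.197
Arc 3: start y=0.000, vy=9.197 → t=1.839, apex=4.229, x_land=140.217, impact vy=-9.197
  bounce: vy ← 0.59·9.197 = 5.426

1 4.693 34.903 68.190
2 3.118 12.150 113.490
3 1.839 4.229 140.217
final: 140.217 5.426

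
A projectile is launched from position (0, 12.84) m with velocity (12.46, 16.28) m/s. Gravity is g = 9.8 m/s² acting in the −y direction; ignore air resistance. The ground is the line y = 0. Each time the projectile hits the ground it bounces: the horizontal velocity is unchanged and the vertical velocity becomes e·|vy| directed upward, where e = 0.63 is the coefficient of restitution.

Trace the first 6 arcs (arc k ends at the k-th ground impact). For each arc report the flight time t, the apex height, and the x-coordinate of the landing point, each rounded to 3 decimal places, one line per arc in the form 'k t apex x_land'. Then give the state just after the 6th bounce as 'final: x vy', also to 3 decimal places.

1 3.981 26.362 49.600
2 2.923 10.463 86.015
3 1.841 4.153 108.957
4 1.160 1.648 123.410
5 0.731 0.654 132.515
6 0.460 0.260 138.252
final: 138.252 1.421

Arc 1: start y=12.840, vy=16.280 → t=3.981, apex=26.362, x_land=49.600, impact vy=-22.731
  bounce: vy ← 0.63·22.731 = 14.321
Arc 2: start y=0.000, vy=14.321 → t=2.923, apex=10.463, x_land=86.015, impact vy=-14.321
  bounce: vy ← 0.63·14.321 = 9.022
Arc 3: start y=0.000, vy=9.022 → t=1.841, apex=4.153, x_land=108.957, impact vy=-9.022
  bounce: vy ← 0.63·9.022 = 5.684
Arc 4: start y=0.000, vy=5.684 → t=1.160, apex=1.648, x_land=123.410, impact vy=-5.684
  bounce: vy ← 0.63·5.684 = 3.581
Arc 5: start y=0.000, vy=3.581 → t=0.731, apex=0.654, x_land=132.515, impact vy=-3.581
  bounce: vy ← 0.63·3.581 = 2.256
Arc 6: start y=0.000, vy=2.256 → t=0.460, apex=0.260, x_land=138.252, impact vy=-2.256
  bounce: vy ← 0.63·2.256 = 1.421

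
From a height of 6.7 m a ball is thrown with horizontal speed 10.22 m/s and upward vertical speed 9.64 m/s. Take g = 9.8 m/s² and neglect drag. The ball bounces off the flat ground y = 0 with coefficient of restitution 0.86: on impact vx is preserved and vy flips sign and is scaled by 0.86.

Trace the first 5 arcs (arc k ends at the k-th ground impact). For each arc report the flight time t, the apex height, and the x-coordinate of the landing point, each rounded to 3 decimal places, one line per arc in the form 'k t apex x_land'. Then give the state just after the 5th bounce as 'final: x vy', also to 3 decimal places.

1 2.512 11.441 25.670
2 2.628 8.462 52.531
3 2.260 6.258 75.631
4 1.944 4.629 95.497
5 1.672 3.423 112.582
final: 112.582 7.045

Arc 1: start y=6.700, vy=9.640 → t=2.512, apex=11.441, x_land=25.670, impact vy=-14.975
  bounce: vy ← 0.86·14.975 = 12.878
Arc 2: start y=0.000, vy=12.878 → t=2.628, apex=8.462, x_land=52.531, impact vy=-12.878
  bounce: vy ← 0.86·12.878 = 11.075
Arc 3: start y=0.000, vy=11.075 → t=2.260, apex=6.258, x_land=75.631, impact vy=-11.075
  bounce: vy ← 0.86·11.075 = 9.525
Arc 4: start y=0.000, vy=9.525 → t=1.944, apex=4.629, x_land=95.497, impact vy=-9.525
  bounce: vy ← 0.86·9.525 = 8.191
Arc 5: start y=0.000, vy=8.191 → t=1.672, apex=3.423, x_land=112.582, impact vy=-8.191
  bounce: vy ← 0.86·8.191 = 7.045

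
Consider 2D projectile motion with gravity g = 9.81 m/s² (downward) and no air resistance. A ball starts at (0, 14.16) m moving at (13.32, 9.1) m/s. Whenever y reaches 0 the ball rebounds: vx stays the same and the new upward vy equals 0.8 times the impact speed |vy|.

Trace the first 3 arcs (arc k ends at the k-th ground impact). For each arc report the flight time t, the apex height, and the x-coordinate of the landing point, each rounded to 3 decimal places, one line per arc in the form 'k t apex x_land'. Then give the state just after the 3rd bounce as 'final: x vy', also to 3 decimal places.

Arc 1: start y=14.160, vy=9.100 → t=2.863, apex=18.381, x_land=38.141, impact vy=-18.990
  bounce: vy ← 0.8·18.990 = 15.192
Arc 2: start y=0.000, vy=15.192 → t=3.097, apex=11.764, x_land=79.397, impact vy=-15.192
  bounce: vy ← 0.8·15.192 = 12.154
Arc 3: start y=0.000, vy=12.154 → t=2.478, apex=7.529, x_land=112.401, impact vy=-12.154
  bounce: vy ← 0.8·12.154 = 9.723

1 2.863 18.381 38.141
2 3.097 11.764 79.397
3 2.478 7.529 112.401
final: 112.401 9.723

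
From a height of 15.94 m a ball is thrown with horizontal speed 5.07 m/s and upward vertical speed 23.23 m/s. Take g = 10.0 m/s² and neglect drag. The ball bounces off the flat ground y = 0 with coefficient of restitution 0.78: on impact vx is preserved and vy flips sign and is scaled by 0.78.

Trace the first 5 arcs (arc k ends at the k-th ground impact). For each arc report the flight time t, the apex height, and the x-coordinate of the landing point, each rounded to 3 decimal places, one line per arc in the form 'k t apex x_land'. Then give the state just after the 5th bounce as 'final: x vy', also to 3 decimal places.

Arc 1: start y=15.940, vy=23.230 → t=5.253, apex=42.922, x_land=26.632, impact vy=-29.299
  bounce: vy ← 0.78·29.299 = 22.853
Arc 2: start y=0.000, vy=22.853 → t=4.571, apex=26.114, x_land=49.805, impact vy=-22.853
  bounce: vy ← 0.78·22.853 = 17.826
Arc 3: start y=0.000, vy=17.826 → t=3.565, apex=15.887, x_land=67.880, impact vy=-17.826
  bounce: vy ← 0.78·17.826 = 13.904
Arc 4: start y=0.000, vy=13.904 → t=2.781, apex=9.666, x_land=81.979, impact vy=-13.904
  bounce: vy ← 0.78·13.904 = 10.845
Arc 5: start y=0.000, vy=10.845 → t=2.169, apex=5.881, x_land=92.976, impact vy=-10.845
  bounce: vy ← 0.78·10.845 = 8.459

1 5.253 42.922 26.632
2 4.571 26.114 49.805
3 3.565 15.887 67.880
4 2.781 9.666 81.979
5 2.169 5.881 92.976
final: 92.976 8.459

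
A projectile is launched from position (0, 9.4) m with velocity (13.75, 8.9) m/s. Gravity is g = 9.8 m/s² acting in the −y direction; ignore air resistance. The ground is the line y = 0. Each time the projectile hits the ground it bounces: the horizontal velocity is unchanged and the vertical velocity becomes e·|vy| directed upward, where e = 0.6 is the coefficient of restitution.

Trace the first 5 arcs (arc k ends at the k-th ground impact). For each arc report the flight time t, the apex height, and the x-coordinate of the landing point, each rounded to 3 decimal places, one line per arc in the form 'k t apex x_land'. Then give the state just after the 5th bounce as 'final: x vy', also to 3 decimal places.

1 2.564 13.441 35.261
2 1.987 4.839 62.588
3 1.192 1.742 78.985
4 0.715 0.627 88.823
5 0.429 0.226 94.726
final: 94.726 1.262

Arc 1: start y=9.400, vy=8.900 → t=2.564, apex=13.441, x_land=35.261, impact vy=-16.231
  bounce: vy ← 0.6·16.231 = 9.739
Arc 2: start y=0.000, vy=9.739 → t=1.987, apex=4.839, x_land=62.588, impact vy=-9.739
  bounce: vy ← 0.6·9.739 = 5.843
Arc 3: start y=0.000, vy=5.843 → t=1.192, apex=1.742, x_land=78.985, impact vy=-5.843
  bounce: vy ← 0.6·5.843 = 3.506
Arc 4: start y=0.000, vy=3.506 → t=0.715, apex=0.627, x_land=88.823, impact vy=-3.506
  bounce: vy ← 0.6·3.506 = 2.104
Arc 5: start y=0.000, vy=2.104 → t=0.429, apex=0.226, x_land=94.726, impact vy=-2.104
  bounce: vy ← 0.6·2.104 = 1.262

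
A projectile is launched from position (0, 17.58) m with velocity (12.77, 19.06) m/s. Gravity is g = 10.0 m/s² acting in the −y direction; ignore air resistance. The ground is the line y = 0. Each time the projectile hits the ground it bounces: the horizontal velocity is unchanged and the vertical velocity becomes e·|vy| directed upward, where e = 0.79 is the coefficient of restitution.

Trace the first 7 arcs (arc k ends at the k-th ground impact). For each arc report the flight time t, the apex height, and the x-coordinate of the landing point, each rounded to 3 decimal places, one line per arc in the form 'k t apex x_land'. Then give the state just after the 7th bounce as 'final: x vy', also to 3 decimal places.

Arc 1: start y=17.580, vy=19.060 → t=4.580, apex=35.744, x_land=58.483, impact vy=-26.737
  bounce: vy ← 0.79·26.737 = 21.122
Arc 2: start y=0.000, vy=21.122 → t=4.224, apex=22.308, x_land=112.430, impact vy=-21.122
  bounce: vy ← 0.79·21.122 = 16.687
Arc 3: start y=0.000, vy=16.687 → t=3.337, apex=13.922, x_land=155.048, impact vy=-16.687
  bounce: vy ← 0.79·16.687 = 13.183
Arc 4: start y=0.000, vy=13.183 → t=2.637, apex=8.689, x_land=188.716, impact vy=-13.183
  bounce: vy ← 0.79·13.183 = 10.414
Arc 5: start y=0.000, vy=10.414 → t=2.083, apex=5.423, x_land=215.314, impact vy=-10.414
  bounce: vy ← 0.79·10.414 = 8.227
Arc 6: start y=0.000, vy=8.227 → t=1.645, apex=3.384, x_land=236.326, impact vy=-8.227
  bounce: vy ← 0.79·8.227 = 6.500
Arc 7: start y=0.000, vy=6.500 → t=1.300, apex=2.112, x_land=252.926, impact vy=-6.500
  bounce: vy ← 0.79·6.500 = 5.135

1 4.580 35.744 58.483
2 4.224 22.308 112.430
3 3.337 13.922 155.048
4 2.637 8.689 188.716
5 2.083 5.423 215.314
6 1.645 3.384 236.326
7 1.300 2.112 252.926
final: 252.926 5.135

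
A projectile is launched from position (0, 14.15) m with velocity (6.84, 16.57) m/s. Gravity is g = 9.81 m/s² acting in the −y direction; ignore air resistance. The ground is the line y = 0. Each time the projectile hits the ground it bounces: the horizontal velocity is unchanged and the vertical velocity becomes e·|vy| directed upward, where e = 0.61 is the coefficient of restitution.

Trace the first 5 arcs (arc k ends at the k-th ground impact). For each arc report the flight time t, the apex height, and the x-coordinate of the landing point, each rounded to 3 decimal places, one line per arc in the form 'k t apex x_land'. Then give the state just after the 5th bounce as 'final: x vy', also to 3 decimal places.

Arc 1: start y=14.150, vy=16.570 → t=4.084, apex=28.144, x_land=27.938, impact vy=-23.499
  bounce: vy ← 0.61·23.499 = 14.334
Arc 2: start y=0.000, vy=14.334 → t=2.922, apex=10.472, x_land=47.927, impact vy=-14.334
  bounce: vy ← 0.61·14.334 = 8.744
Arc 3: start y=0.000, vy=8.744 → t=1.783, apex=3.897, x_land=60.120, impact vy=-8.744
  bounce: vy ← 0.61·8.744 = 5.334
Arc 4: start y=0.000, vy=5.334 → t=1.087, apex=1.450, x_land=67.558, impact vy=-5.334
  bounce: vy ← 0.61·5.334 = 3.254
Arc 5: start y=0.000, vy=3.254 → t=0.663, apex=0.540, x_land=72.095, impact vy=-3.254
  bounce: vy ← 0.61·3.254 = 1.985

1 4.084 28.144 27.938
2 2.922 10.472 47.927
3 1.783 3.897 60.120
4 1.087 1.450 67.558
5 0.663 0.540 72.095
final: 72.095 1.985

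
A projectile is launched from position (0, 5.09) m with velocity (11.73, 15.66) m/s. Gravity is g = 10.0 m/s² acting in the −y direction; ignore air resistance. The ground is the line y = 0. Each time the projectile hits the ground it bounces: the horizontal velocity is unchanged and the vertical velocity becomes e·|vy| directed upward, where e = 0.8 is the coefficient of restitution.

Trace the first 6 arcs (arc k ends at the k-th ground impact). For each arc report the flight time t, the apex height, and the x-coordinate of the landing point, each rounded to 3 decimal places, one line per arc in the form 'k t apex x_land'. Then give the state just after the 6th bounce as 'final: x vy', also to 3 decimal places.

Arc 1: start y=5.090, vy=15.660 → t=3.429, apex=17.352, x_land=40.221, impact vy=-18.629
  bounce: vy ← 0.8·18.629 = 14.903
Arc 2: start y=0.000, vy=14.903 → t=2.981, apex=11.105, x_land=75.184, impact vy=-14.903
  bounce: vy ← 0.8·14.903 = 11.922
Arc 3: start y=0.000, vy=11.922 → t=2.384, apex=7.107, x_land=103.154, impact vy=-11.922
  bounce: vy ← 0.8·11.922 = 9.538
Arc 4: start y=0.000, vy=9.538 → t=1.908, apex=4.549, x_land=125.530, impact vy=-9.538
  bounce: vy ← 0.8·9.538 = 7.630
Arc 5: start y=0.000, vy=7.630 → t=1.526, apex=2.911, x_land=143.431, impact vy=-7.630
  bounce: vy ← 0.8·7.630 = 6.104
Arc 6: start y=0.000, vy=6.104 → t=1.221, apex=1.863, x_land=157.751, impact vy=-6.104
  bounce: vy ← 0.8·6.104 = 4.883

1 3.429 17.352 40.221
2 2.981 11.105 75.184
3 2.384 7.107 103.154
4 1.908 4.549 125.530
5 1.526 2.911 143.431
6 1.221 1.863 157.751
final: 157.751 4.883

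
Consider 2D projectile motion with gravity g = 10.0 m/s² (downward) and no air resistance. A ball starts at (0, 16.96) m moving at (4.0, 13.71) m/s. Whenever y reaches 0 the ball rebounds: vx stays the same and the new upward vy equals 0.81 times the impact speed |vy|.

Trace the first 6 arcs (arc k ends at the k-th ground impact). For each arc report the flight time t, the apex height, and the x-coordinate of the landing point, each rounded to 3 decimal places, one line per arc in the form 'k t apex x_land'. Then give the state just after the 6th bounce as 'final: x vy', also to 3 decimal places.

Arc 1: start y=16.960, vy=13.710 → t=3.667, apex=26.358, x_land=14.668, impact vy=-22.960
  bounce: vy ← 0.81·22.960 = 18.598
Arc 2: start y=0.000, vy=18.598 → t=3.720, apex=17.294, x_land=29.546, impact vy=-18.598
  bounce: vy ← 0.81·18.598 = 15.064
Arc 3: start y=0.000, vy=15.064 → t=3.013, apex=11.346, x_land=41.597, impact vy=-15.064
  bounce: vy ← 0.81·15.064 = 12.202
Arc 4: start y=0.000, vy=12.202 → t=2.440, apex=7.444, x_land=51.359, impact vy=-12.202
  bounce: vy ← 0.81·12.202 = 9.884
Arc 5: start y=0.000, vy=9.884 → t=1.977, apex=4.884, x_land=59.266, impact vy=-9.884
  bounce: vy ← 0.81·9.884 = 8.006
Arc 6: start y=0.000, vy=8.006 → t=1.601, apex=3.205, x_land=65.670, impact vy=-8.006
  bounce: vy ← 0.81·8.006 = 6.485

1 3.667 26.358 14.668
2 3.720 17.294 29.546
3 3.013 11.346 41.597
4 2.440 7.444 51.359
5 1.977 4.884 59.266
6 1.601 3.205 65.670
final: 65.670 6.485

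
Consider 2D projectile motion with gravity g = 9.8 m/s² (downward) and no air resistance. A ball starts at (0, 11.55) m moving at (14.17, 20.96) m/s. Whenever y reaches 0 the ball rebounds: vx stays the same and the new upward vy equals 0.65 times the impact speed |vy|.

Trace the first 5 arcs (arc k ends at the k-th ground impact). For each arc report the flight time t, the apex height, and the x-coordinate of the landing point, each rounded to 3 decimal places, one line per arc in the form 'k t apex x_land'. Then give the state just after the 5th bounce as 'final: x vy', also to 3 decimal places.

Arc 1: start y=11.550, vy=20.960 → t=4.772, apex=33.964, x_land=67.613, impact vy=-25.801
  bounce: vy ← 0.65·25.801 = 16.771
Arc 2: start y=0.000, vy=16.771 → t=3.423, apex=14.350, x_land=116.111, impact vy=-16.771
  bounce: vy ← 0.65·16.771 = 10.901
Arc 3: start y=0.000, vy=10.901 → t=2.225, apex=6.063, x_land=147.635, impact vy=-10.901
  bounce: vy ← 0.65·10.901 = 7.086
Arc 4: start y=0.000, vy=7.086 → t=1.446, apex=2.562, x_land=168.126, impact vy=-7.086
  bounce: vy ← 0.65·7.086 = 4.606
Arc 5: start y=0.000, vy=4.606 → t=0.940, apex=1.082, x_land=181.445, impact vy=-4.606
  bounce: vy ← 0.65·4.606 = 2.994

1 4.772 33.964 67.613
2 3.423 14.350 116.111
3 2.225 6.063 147.635
4 1.446 2.562 168.126
5 0.940 1.082 181.445
final: 181.445 2.994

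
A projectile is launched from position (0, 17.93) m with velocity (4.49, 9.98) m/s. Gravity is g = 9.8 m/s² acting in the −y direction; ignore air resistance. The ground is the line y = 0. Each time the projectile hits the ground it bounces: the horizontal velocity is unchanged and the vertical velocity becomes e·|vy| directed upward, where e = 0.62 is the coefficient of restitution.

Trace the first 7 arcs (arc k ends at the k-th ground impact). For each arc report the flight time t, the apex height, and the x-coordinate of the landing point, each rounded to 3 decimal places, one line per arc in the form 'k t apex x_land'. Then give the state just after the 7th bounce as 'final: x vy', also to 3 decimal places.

Arc 1: start y=17.930, vy=9.980 → t=3.185, apex=23.012, x_land=14.303, impact vy=-21.237
  bounce: vy ← 0.62·21.237 = 13.167
Arc 2: start y=0.000, vy=13.167 → t=2.687, apex=8.846, x_land=26.368, impact vy=-13.167
  bounce: vy ← 0.62·13.167 = 8.164
Arc 3: start y=0.000, vy=8.164 → t=1.666, apex=3.400, x_land=33.849, impact vy=-8.164
  bounce: vy ← 0.62·8.164 = 5.061
Arc 4: start y=0.000, vy=5.061 → t=1.033, apex=1.307, x_land=38.487, impact vy=-5.061
  bounce: vy ← 0.62·5.061 = 3.138
Arc 5: start y=0.000, vy=3.138 → t=0.640, apex=0.502, x_land=41.362, impact vy=-3.138
  bounce: vy ← 0.62·3.138 = 1.946
Arc 6: start y=0.000, vy=1.946 → t=0.397, apex=0.193, x_land=43.145, impact vy=-1.946
  bounce: vy ← 0.62·1.946 = 1.206
Arc 7: start y=0.000, vy=1.206 → t=0.246, apex=0.074, x_land=44.250, impact vy=-1.206
  bounce: vy ← 0.62·1.206 = 0.748

1 3.185 23.012 14.303
2 2.687 8.846 26.368
3 1.666 3.400 33.849
4 1.033 1.307 38.487
5 0.640 0.502 41.362
6 0.397 0.193 43.145
7 0.246 0.074 44.250
final: 44.250 0.748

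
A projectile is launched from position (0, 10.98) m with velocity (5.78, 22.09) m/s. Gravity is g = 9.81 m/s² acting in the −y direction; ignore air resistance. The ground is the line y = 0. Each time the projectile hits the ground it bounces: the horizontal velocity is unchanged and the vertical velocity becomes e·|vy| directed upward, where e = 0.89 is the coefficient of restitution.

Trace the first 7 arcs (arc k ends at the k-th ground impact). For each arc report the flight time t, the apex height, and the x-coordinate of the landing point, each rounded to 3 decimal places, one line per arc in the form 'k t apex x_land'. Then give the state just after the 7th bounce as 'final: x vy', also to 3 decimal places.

1 4.955 35.851 28.642
2 4.812 28.398 56.457
3 4.283 22.494 81.212
4 3.812 17.817 103.244
5 3.393 14.113 122.853
6 3.019 11.179 140.305
7 2.687 8.855 155.837
final: 155.837 11.731

Arc 1: start y=10.980, vy=22.090 → t=4.955, apex=35.851, x_land=28.642, impact vy=-26.522
  bounce: vy ← 0.89·26.522 = 23.604
Arc 2: start y=0.000, vy=23.604 → t=4.812, apex=28.398, x_land=56.457, impact vy=-23.604
  bounce: vy ← 0.89·23.604 = 21.008
Arc 3: start y=0.000, vy=21.008 → t=4.283, apex=22.494, x_land=81.212, impact vy=-21.008
  bounce: vy ← 0.89·21.008 = 18.697
Arc 4: start y=0.000, vy=18.697 → t=3.812, apex=17.817, x_land=103.244, impact vy=-18.697
  bounce: vy ← 0.89·18.697 = 16.640
Arc 5: start y=0.000, vy=16.640 → t=3.393, apex=14.113, x_land=122.853, impact vy=-16.640
  bounce: vy ← 0.89·16.640 = 14.810
Arc 6: start y=0.000, vy=14.810 → t=3.019, apex=11.179, x_land=140.305, impact vy=-14.810
  bounce: vy ← 0.89·14.810 = 13.181
Arc 7: start y=0.000, vy=13.181 → t=2.687, apex=8.855, x_land=155.837, impact vy=-13.181
  bounce: vy ← 0.89·13.181 = 11.731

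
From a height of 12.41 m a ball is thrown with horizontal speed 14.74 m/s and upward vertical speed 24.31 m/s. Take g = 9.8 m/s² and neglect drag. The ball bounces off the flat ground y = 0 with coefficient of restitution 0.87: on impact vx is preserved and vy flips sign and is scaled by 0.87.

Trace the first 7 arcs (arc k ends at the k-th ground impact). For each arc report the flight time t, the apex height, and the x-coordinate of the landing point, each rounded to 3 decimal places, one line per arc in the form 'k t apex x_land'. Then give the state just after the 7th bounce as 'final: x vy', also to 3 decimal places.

1 5.428 42.562 80.006
2 5.128 32.215 155.595
3 4.461 24.384 221.358
4 3.882 18.456 278.571
5 3.377 13.969 328.347
6 2.938 10.573 371.651
7 2.556 8.003 409.327
final: 409.327 10.896

Arc 1: start y=12.410, vy=24.310 → t=5.428, apex=42.562, x_land=80.006, impact vy=-28.883
  bounce: vy ← 0.87·28.883 = 25.128
Arc 2: start y=0.000, vy=25.128 → t=5.128, apex=32.215, x_land=155.595, impact vy=-25.128
  bounce: vy ← 0.87·25.128 = 21.861
Arc 3: start y=0.000, vy=21.861 → t=4.461, apex=24.384, x_land=221.358, impact vy=-21.861
  bounce: vy ← 0.87·21.861 = 19.019
Arc 4: start y=0.000, vy=19.019 → t=3.882, apex=18.456, x_land=278.571, impact vy=-19.019
  bounce: vy ← 0.87·19.019 = 16.547
Arc 5: start y=0.000, vy=16.547 → t=3.377, apex=13.969, x_land=328.347, impact vy=-16.547
  bounce: vy ← 0.87·16.547 = 14.396
Arc 6: start y=0.000, vy=14.396 → t=2.938, apex=10.573, x_land=371.651, impact vy=-14.396
  bounce: vy ← 0.87·14.396 = 12.524
Arc 7: start y=0.000, vy=12.524 → t=2.556, apex=8.003, x_land=409.327, impact vy=-12.524
  bounce: vy ← 0.87·12.524 = 10.896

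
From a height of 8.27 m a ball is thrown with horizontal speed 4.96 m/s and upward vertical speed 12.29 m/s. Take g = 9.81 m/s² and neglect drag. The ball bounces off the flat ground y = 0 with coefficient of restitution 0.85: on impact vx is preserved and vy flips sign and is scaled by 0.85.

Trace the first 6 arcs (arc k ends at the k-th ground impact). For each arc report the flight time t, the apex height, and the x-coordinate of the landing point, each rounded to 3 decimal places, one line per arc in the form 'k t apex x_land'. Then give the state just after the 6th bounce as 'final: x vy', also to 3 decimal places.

Arc 1: start y=8.270, vy=12.290 → t=3.057, apex=15.968, x_land=15.163, impact vy=-17.700
  bounce: vy ← 0.85·17.700 = 15.045
Arc 2: start y=0.000, vy=15.045 → t=3.067, apex=11.537, x_land=30.377, impact vy=-15.045
  bounce: vy ← 0.85·15.045 = 12.788
Arc 3: start y=0.000, vy=12.788 → t=2.607, apex=8.336, x_land=43.309, impact vy=-12.788
  bounce: vy ← 0.85·12.788 = 10.870
Arc 4: start y=0.000, vy=10.870 → t=2.216, apex=6.023, x_land=54.301, impact vy=-10.870
  bounce: vy ← 0.85·10.870 = 9.240
Arc 5: start y=0.000, vy=9.240 → t=1.884, apex=4.351, x_land=63.645, impact vy=-9.240
  bounce: vy ← 0.85·9.240 = 7.854
Arc 6: start y=0.000, vy=7.854 → t=1.601, apex=3.144, x_land=71.586, impact vy=-7.854
  bounce: vy ← 0.85·7.854 = 6.676

1 3.057 15.968 15.163
2 3.067 11.537 30.377
3 2.607 8.336 43.309
4 2.216 6.023 54.301
5 1.884 4.351 63.645
6 1.601 3.144 71.586
final: 71.586 6.676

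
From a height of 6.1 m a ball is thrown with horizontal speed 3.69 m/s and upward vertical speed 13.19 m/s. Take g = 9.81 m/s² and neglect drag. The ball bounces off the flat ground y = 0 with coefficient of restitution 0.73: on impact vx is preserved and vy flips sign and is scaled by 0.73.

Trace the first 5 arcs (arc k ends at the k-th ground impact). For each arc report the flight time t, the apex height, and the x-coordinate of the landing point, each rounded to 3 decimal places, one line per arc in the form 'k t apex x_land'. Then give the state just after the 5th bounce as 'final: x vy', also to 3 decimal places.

1 3.091 14.967 11.407
2 2.550 7.976 20.818
3 1.862 4.250 27.688
4 1.359 2.265 32.703
5 0.992 1.207 36.364
final: 36.364 3.553

Arc 1: start y=6.100, vy=13.190 → t=3.091, apex=14.967, x_land=11.407, impact vy=-17.136
  bounce: vy ← 0.73·17.136 = 12.510
Arc 2: start y=0.000, vy=12.510 → t=2.550, apex=7.976, x_land=20.818, impact vy=-12.510
  bounce: vy ← 0.73·12.510 = 9.132
Arc 3: start y=0.000, vy=9.132 → t=1.862, apex=4.250, x_land=27.688, impact vy=-9.132
  bounce: vy ← 0.73·9.132 = 6.666
Arc 4: start y=0.000, vy=6.666 → t=1.359, apex=2.265, x_land=32.703, impact vy=-6.666
  bounce: vy ← 0.73·6.666 = 4.866
Arc 5: start y=0.000, vy=4.866 → t=0.992, apex=1.207, x_land=36.364, impact vy=-4.866
  bounce: vy ← 0.73·4.866 = 3.553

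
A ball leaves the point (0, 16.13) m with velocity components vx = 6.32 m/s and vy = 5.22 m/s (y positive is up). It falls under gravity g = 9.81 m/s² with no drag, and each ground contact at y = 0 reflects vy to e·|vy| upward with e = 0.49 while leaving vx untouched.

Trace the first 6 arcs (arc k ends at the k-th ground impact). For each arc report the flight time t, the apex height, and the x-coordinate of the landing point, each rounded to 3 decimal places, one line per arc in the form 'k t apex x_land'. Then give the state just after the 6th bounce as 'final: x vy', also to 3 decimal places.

1 2.422 17.519 15.307
2 1.852 4.206 27.012
3 0.908 1.010 32.748
4 0.445 0.242 35.558
5 0.218 0.058 36.935
6 0.107 0.014 37.610
final: 37.610 0.257

Arc 1: start y=16.130, vy=5.220 → t=2.422, apex=17.519, x_land=15.307, impact vy=-18.540
  bounce: vy ← 0.49·18.540 = 9.084
Arc 2: start y=0.000, vy=9.084 → t=1.852, apex=4.206, x_land=27.012, impact vy=-9.084
  bounce: vy ← 0.49·9.084 = 4.451
Arc 3: start y=0.000, vy=4.451 → t=0.908, apex=1.010, x_land=32.748, impact vy=-4.451
  bounce: vy ← 0.49·4.451 = 2.181
Arc 4: start y=0.000, vy=2.181 → t=0.445, apex=0.242, x_land=35.558, impact vy=-2.181
  bounce: vy ← 0.49·2.181 = 1.069
Arc 5: start y=0.000, vy=1.069 → t=0.218, apex=0.058, x_land=36.935, impact vy=-1.069
  bounce: vy ← 0.49·1.069 = 0.524
Arc 6: start y=0.000, vy=0.524 → t=0.107, apex=0.014, x_land=37.610, impact vy=-0.524
  bounce: vy ← 0.49·0.524 = 0.257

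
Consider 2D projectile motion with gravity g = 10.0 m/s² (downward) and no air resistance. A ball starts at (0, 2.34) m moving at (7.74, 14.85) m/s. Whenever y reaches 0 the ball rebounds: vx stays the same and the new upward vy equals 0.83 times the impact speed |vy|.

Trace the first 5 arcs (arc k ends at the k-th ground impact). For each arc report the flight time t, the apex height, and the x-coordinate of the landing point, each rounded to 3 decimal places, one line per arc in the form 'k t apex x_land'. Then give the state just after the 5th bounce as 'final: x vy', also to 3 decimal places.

Arc 1: start y=2.340, vy=14.850 → t=3.120, apex=13.366, x_land=24.149, impact vy=-16.350
  bounce: vy ← 0.83·16.350 = 13.571
Arc 2: start y=0.000, vy=13.571 → t=2.714, apex=9.208, x_land=45.156, impact vy=-13.571
  bounce: vy ← 0.83·13.571 = 11.264
Arc 3: start y=0.000, vy=11.264 → t=2.253, apex=6.343, x_land=62.592, impact vy=-11.264
  bounce: vy ← 0.83·11.264 = 9.349
Arc 4: start y=0.000, vy=9.349 → t=1.870, apex=4.370, x_land=77.064, impact vy=-9.349
  bounce: vy ← 0.83·9.349 = 7.759
Arc 5: start y=0.000, vy=7.759 → t=1.552, apex=3.010, x_land=89.075, impact vy=-7.759
  bounce: vy ← 0.83·7.759 = 6.440

1 3.120 13.366 24.149
2 2.714 9.208 45.156
3 2.253 6.343 62.592
4 1.870 4.370 77.064
5 1.552 3.010 89.075
final: 89.075 6.440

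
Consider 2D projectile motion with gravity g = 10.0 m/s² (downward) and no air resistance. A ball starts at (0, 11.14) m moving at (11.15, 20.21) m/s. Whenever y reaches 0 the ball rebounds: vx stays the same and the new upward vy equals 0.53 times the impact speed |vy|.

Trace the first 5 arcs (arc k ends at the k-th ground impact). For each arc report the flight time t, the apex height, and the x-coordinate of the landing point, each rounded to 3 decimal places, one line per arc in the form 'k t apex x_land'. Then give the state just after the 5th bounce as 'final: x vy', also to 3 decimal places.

1 4.533 31.562 50.548
2 2.663 8.866 80.243
3 1.411 2.490 95.981
4 0.748 0.700 104.322
5 0.396 0.197 108.743
final: 108.743 1.051

Arc 1: start y=11.140, vy=20.210 → t=4.533, apex=31.562, x_land=50.548, impact vy=-25.125
  bounce: vy ← 0.53·25.125 = 13.316
Arc 2: start y=0.000, vy=13.316 → t=2.663, apex=8.866, x_land=80.243, impact vy=-13.316
  bounce: vy ← 0.53·13.316 = 7.057
Arc 3: start y=0.000, vy=7.057 → t=1.411, apex=2.490, x_land=95.981, impact vy=-7.057
  bounce: vy ← 0.53·7.057 = 3.740
Arc 4: start y=0.000, vy=3.740 → t=0.748, apex=0.700, x_land=104.322, impact vy=-3.740
  bounce: vy ← 0.53·3.740 = 1.982
Arc 5: start y=0.000, vy=1.982 → t=0.396, apex=0.197, x_land=108.743, impact vy=-1.982
  bounce: vy ← 0.53·1.982 = 1.051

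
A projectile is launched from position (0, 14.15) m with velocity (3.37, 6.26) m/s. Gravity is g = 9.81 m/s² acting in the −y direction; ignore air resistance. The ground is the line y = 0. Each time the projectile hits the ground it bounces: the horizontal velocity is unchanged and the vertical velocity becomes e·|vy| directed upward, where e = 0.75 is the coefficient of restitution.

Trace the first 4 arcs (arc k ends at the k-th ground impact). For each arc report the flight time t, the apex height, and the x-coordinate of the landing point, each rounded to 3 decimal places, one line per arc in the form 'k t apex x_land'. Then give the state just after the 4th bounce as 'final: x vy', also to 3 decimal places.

1 2.453 16.147 8.265
2 2.722 9.083 17.437
3 2.041 5.109 24.316
4 1.531 2.874 29.475
final: 29.475 5.632

Arc 1: start y=14.150, vy=6.260 → t=2.453, apex=16.147, x_land=8.265, impact vy=-17.799
  bounce: vy ← 0.75·17.799 = 13.349
Arc 2: start y=0.000, vy=13.349 → t=2.722, apex=9.083, x_land=17.437, impact vy=-13.349
  bounce: vy ← 0.75·13.349 = 10.012
Arc 3: start y=0.000, vy=10.012 → t=2.041, apex=5.109, x_land=24.316, impact vy=-10.012
  bounce: vy ← 0.75·10.012 = 7.509
Arc 4: start y=0.000, vy=7.509 → t=1.531, apex=2.874, x_land=29.475, impact vy=-7.509
  bounce: vy ← 0.75·7.509 = 5.632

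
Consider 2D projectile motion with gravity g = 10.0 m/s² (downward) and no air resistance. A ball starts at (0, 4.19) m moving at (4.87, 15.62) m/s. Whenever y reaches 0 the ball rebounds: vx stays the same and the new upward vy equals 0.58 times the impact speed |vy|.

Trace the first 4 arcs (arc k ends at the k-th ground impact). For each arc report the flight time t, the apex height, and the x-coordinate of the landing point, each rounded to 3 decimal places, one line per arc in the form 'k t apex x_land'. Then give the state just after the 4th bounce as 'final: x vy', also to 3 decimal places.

1 3.372 16.389 16.424
2 2.100 5.513 26.652
3 1.218 1.855 32.584
4 0.706 0.624 36.024
final: 36.024 2.049

Arc 1: start y=4.190, vy=15.620 → t=3.372, apex=16.389, x_land=16.424, impact vy=-18.105
  bounce: vy ← 0.58·18.105 = 10.501
Arc 2: start y=0.000, vy=10.501 → t=2.100, apex=5.513, x_land=26.652, impact vy=-10.501
  bounce: vy ← 0.58·10.501 = 6.090
Arc 3: start y=0.000, vy=6.090 → t=1.218, apex=1.855, x_land=32.584, impact vy=-6.090
  bounce: vy ← 0.58·6.090 = 3.532
Arc 4: start y=0.000, vy=3.532 → t=0.706, apex=0.624, x_land=36.024, impact vy=-3.532
  bounce: vy ← 0.58·3.532 = 2.049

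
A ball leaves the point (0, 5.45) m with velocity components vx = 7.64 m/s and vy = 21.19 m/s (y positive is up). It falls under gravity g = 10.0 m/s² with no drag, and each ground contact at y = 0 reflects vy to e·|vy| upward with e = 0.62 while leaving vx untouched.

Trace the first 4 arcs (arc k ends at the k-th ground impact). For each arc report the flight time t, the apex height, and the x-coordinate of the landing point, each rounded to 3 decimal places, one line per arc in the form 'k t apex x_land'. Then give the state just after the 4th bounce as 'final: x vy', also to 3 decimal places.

Arc 1: start y=5.450, vy=21.190 → t=4.481, apex=27.901, x_land=34.237, impact vy=-23.622
  bounce: vy ← 0.62·23.622 = 14.646
Arc 2: start y=0.000, vy=14.646 → t=2.929, apex=10.725, x_land=56.616, impact vy=-14.646
  bounce: vy ← 0.62·14.646 = 9.080
Arc 3: start y=0.000, vy=9.080 → t=1.816, apex=4.123, x_land=70.490, impact vy=-9.080
  bounce: vy ← 0.62·9.080 = 5.630
Arc 4: start y=0.000, vy=5.630 → t=1.126, apex=1.585, x_land=79.093, impact vy=-5.630
  bounce: vy ← 0.62·5.630 = 3.491

1 4.481 27.901 34.237
2 2.929 10.725 56.616
3 1.816 4.123 70.490
4 1.126 1.585 79.093
final: 79.093 3.491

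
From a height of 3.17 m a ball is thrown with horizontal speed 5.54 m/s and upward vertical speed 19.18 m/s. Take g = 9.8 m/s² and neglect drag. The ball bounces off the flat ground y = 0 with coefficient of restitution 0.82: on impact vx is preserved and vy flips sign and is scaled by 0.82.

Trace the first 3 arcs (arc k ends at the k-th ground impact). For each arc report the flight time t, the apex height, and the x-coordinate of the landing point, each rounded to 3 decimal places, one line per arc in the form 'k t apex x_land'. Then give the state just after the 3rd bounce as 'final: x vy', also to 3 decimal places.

Arc 1: start y=3.170, vy=19.180 → t=4.073, apex=21.939, x_land=22.565, impact vy=-20.737
  bounce: vy ← 0.82·20.737 = 17.004
Arc 2: start y=0.000, vy=17.004 → t=3.470, apex=14.752, x_land=41.790, impact vy=-17.004
  bounce: vy ← 0.82·17.004 = 13.943
Arc 3: start y=0.000, vy=13.943 → t=2.846, apex=9.919, x_land=57.554, impact vy=-13.943
  bounce: vy ← 0.82·13.943 = 11.433

1 4.073 21.939 22.565
2 3.470 14.752 41.790
3 2.846 9.919 57.554
final: 57.554 11.433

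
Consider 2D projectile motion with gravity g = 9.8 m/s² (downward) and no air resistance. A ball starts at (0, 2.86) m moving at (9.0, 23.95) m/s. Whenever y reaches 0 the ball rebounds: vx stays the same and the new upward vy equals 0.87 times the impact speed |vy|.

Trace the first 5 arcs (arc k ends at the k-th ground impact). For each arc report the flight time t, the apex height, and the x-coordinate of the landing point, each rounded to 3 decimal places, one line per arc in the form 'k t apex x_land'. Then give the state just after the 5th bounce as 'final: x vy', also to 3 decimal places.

Arc 1: start y=2.860, vy=23.950 → t=5.004, apex=32.125, x_land=45.039, impact vy=-25.093
  bounce: vy ← 0.87·25.093 = 21.831
Arc 2: start y=0.000, vy=21.831 → t=4.455, apex=24.316, x_land=85.137, impact vy=-21.831
  bounce: vy ← 0.87·21.831 = 18.993
Arc 3: start y=0.000, vy=18.993 → t=3.876, apex=18.405, x_land=120.022, impact vy=-18.993
  bounce: vy ← 0.87·18.993 = 16.524
Arc 4: start y=0.000, vy=16.524 → t=3.372, apex=13.930, x_land=150.372, impact vy=-16.524
  bounce: vy ← 0.87·16.524 = 14.376
Arc 5: start y=0.000, vy=14.376 → t=2.934, apex=10.544, x_land=176.776, impact vy=-14.376
  bounce: vy ← 0.87·14.376 = 12.507

1 5.004 32.125 45.039
2 4.455 24.316 85.137
3 3.876 18.405 120.022
4 3.372 13.930 150.372
5 2.934 10.544 176.776
final: 176.776 12.507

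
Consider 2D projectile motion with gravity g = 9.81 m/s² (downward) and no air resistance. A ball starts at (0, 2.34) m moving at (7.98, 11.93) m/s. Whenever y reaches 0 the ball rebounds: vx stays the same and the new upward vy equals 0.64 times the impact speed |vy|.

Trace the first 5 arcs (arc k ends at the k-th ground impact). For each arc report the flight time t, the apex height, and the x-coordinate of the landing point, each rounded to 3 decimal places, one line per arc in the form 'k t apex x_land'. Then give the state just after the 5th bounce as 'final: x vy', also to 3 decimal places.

Arc 1: start y=2.340, vy=11.930 → t=2.615, apex=9.594, x_land=20.865, impact vy=-13.720
  bounce: vy ← 0.64·13.720 = 8.781
Arc 2: start y=0.000, vy=8.781 → t=1.790, apex=3.930, x_land=35.151, impact vy=-8.781
  bounce: vy ← 0.64·8.781 = 5.620
Arc 3: start y=0.000, vy=5.620 → t=1.146, apex=1.610, x_land=44.293, impact vy=-5.620
  bounce: vy ← 0.64·5.620 = 3.597
Arc 4: start y=0.000, vy=3.597 → t=0.733, apex=0.659, x_land=50.145, impact vy=-3.597
  bounce: vy ← 0.64·3.597 = 2.302
Arc 5: start y=0.000, vy=2.302 → t=0.469, apex=0.270, x_land=53.889, impact vy=-2.302
  bounce: vy ← 0.64·2.302 = 1.473

1 2.615 9.594 20.865
2 1.790 3.930 35.151
3 1.146 1.610 44.293
4 0.733 0.659 50.145
5 0.469 0.270 53.889
final: 53.889 1.473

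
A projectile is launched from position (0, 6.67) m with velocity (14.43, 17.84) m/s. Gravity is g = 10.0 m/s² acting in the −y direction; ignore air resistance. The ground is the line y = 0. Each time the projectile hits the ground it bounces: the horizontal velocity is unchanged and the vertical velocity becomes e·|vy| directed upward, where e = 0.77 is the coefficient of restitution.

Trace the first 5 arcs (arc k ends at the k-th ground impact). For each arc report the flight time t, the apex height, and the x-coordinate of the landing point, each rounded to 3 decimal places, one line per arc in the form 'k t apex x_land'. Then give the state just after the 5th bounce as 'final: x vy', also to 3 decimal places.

1 3.909 22.583 56.410
2 3.273 13.390 103.638
3 2.520 7.939 140.003
4 1.940 4.707 168.004
5 1.494 2.791 189.565
final: 189.565 5.753

Arc 1: start y=6.670, vy=17.840 → t=3.909, apex=22.583, x_land=56.410, impact vy=-21.252
  bounce: vy ← 0.77·21.252 = 16.364
Arc 2: start y=0.000, vy=16.364 → t=3.273, apex=13.390, x_land=103.638, impact vy=-16.364
  bounce: vy ← 0.77·16.364 = 12.601
Arc 3: start y=0.000, vy=12.601 → t=2.520, apex=7.939, x_land=140.003, impact vy=-12.601
  bounce: vy ← 0.77·12.601 = 9.702
Arc 4: start y=0.000, vy=9.702 → t=1.940, apex=4.707, x_land=168.004, impact vy=-9.702
  bounce: vy ← 0.77·9.702 = 7.471
Arc 5: start y=0.000, vy=7.471 → t=1.494, apex=2.791, x_land=189.565, impact vy=-7.471
  bounce: vy ← 0.77·7.471 = 5.753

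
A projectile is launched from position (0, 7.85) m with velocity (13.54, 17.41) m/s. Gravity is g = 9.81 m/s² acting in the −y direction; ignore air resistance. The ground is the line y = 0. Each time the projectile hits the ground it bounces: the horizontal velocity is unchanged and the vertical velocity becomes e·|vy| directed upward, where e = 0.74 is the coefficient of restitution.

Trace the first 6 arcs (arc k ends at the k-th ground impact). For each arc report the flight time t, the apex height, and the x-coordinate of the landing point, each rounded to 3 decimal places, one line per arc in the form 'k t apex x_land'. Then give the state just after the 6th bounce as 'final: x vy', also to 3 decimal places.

1 3.954 23.299 53.540
2 3.226 12.758 97.214
3 2.387 6.987 129.533
4 1.766 3.826 153.450
5 1.307 2.095 171.148
6 0.967 1.147 184.244
final: 184.244 3.511

Arc 1: start y=7.850, vy=17.410 → t=3.954, apex=23.299, x_land=53.540, impact vy=-21.380
  bounce: vy ← 0.74·21.380 = 15.822
Arc 2: start y=0.000, vy=15.822 → t=3.226, apex=12.758, x_land=97.214, impact vy=-15.822
  bounce: vy ← 0.74·15.822 = 11.708
Arc 3: start y=0.000, vy=11.708 → t=2.387, apex=6.987, x_land=129.533, impact vy=-11.708
  bounce: vy ← 0.74·11.708 = 8.664
Arc 4: start y=0.000, vy=8.664 → t=1.766, apex=3.826, x_land=153.450, impact vy=-8.664
  bounce: vy ← 0.74·8.664 = 6.411
Arc 5: start y=0.000, vy=6.411 → t=1.307, apex=2.095, x_land=171.148, impact vy=-6.411
  bounce: vy ← 0.74·6.411 = 4.744
Arc 6: start y=0.000, vy=4.744 → t=0.967, apex=1.147, x_land=184.244, impact vy=-4.744
  bounce: vy ← 0.74·4.744 = 3.511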